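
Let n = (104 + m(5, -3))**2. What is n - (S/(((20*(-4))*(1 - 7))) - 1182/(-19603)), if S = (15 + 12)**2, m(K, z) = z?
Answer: 31990279831/3136480 ≈ 10199.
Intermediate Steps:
S = 729 (S = 27**2 = 729)
n = 10201 (n = (104 - 3)**2 = 101**2 = 10201)
n - (S/(((20*(-4))*(1 - 7))) - 1182/(-19603)) = 10201 - (729/(((20*(-4))*(1 - 7))) - 1182/(-19603)) = 10201 - (729/((-80*(-6))) - 1182*(-1/19603)) = 10201 - (729/480 + 1182/19603) = 10201 - (729*(1/480) + 1182/19603) = 10201 - (243/160 + 1182/19603) = 10201 - 1*4952649/3136480 = 10201 - 4952649/3136480 = 31990279831/3136480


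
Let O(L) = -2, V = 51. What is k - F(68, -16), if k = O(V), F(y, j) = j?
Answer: 14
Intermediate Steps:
k = -2
k - F(68, -16) = -2 - 1*(-16) = -2 + 16 = 14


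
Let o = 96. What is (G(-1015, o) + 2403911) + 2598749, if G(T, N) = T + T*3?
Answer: 4998600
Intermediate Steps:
G(T, N) = 4*T (G(T, N) = T + 3*T = 4*T)
(G(-1015, o) + 2403911) + 2598749 = (4*(-1015) + 2403911) + 2598749 = (-4060 + 2403911) + 2598749 = 2399851 + 2598749 = 4998600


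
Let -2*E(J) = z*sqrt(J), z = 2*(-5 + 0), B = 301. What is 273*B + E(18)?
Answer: 82173 + 15*sqrt(2) ≈ 82194.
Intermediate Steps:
z = -10 (z = 2*(-5) = -10)
E(J) = 5*sqrt(J) (E(J) = -(-5)*sqrt(J) = 5*sqrt(J))
273*B + E(18) = 273*301 + 5*sqrt(18) = 82173 + 5*(3*sqrt(2)) = 82173 + 15*sqrt(2)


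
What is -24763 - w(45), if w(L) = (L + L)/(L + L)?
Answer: -24764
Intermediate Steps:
w(L) = 1 (w(L) = (2*L)/((2*L)) = (2*L)*(1/(2*L)) = 1)
-24763 - w(45) = -24763 - 1*1 = -24763 - 1 = -24764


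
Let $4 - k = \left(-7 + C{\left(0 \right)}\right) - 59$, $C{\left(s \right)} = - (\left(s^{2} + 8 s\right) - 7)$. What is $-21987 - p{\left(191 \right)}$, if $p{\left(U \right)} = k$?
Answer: $-22050$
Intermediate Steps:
$C{\left(s \right)} = 7 - s^{2} - 8 s$ ($C{\left(s \right)} = - (-7 + s^{2} + 8 s) = 7 - s^{2} - 8 s$)
$k = 63$ ($k = 4 - \left(\left(-7 - -7\right) - 59\right) = 4 - \left(\left(-7 + \left(7 - 0 + 0\right)\right) - 59\right) = 4 - \left(\left(-7 + \left(7 + 0 + 0\right)\right) - 59\right) = 4 - \left(\left(-7 + 7\right) - 59\right) = 4 - \left(0 - 59\right) = 4 - -59 = 4 + 59 = 63$)
$p{\left(U \right)} = 63$
$-21987 - p{\left(191 \right)} = -21987 - 63 = -22050$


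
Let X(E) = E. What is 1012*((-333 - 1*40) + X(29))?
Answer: -348128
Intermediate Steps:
1012*((-333 - 1*40) + X(29)) = 1012*((-333 - 1*40) + 29) = 1012*((-333 - 40) + 29) = 1012*(-373 + 29) = 1012*(-344) = -348128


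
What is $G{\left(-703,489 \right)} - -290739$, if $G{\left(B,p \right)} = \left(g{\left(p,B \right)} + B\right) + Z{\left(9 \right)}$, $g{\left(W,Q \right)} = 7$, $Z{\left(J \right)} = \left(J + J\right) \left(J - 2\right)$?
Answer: $290169$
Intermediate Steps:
$Z{\left(J \right)} = 2 J \left(-2 + J\right)$
$G{\left(B,p \right)} = 133 + B$ ($G{\left(B,p \right)} = \left(7 + B\right) + 2 \cdot 9 \left(-2 + 9\right) = \left(7 + B\right) + 2 \cdot 9 \cdot 7 = \left(7 + B\right) + 126 = 133 + B$)
$G{\left(-703,489 \right)} - -290739 = \left(133 - 703\right) - -290739 = -570 + 290739 = 290169$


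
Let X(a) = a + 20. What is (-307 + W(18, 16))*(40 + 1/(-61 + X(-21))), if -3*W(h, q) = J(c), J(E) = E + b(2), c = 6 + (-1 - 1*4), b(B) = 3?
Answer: -2293075/186 ≈ -12328.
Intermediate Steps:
X(a) = 20 + a
c = 1 (c = 6 + (-1 - 4) = 6 - 5 = 1)
J(E) = 3 + E (J(E) = E + 3 = 3 + E)
W(h, q) = -4/3 (W(h, q) = -(3 + 1)/3 = -⅓*4 = -4/3)
(-307 + W(18, 16))*(40 + 1/(-61 + X(-21))) = (-307 - 4/3)*(40 + 1/(-61 + (20 - 21))) = -925*(40 + 1/(-61 - 1))/3 = -925*(40 + 1/(-62))/3 = -925*(40 - 1/62)/3 = -925/3*2479/62 = -2293075/186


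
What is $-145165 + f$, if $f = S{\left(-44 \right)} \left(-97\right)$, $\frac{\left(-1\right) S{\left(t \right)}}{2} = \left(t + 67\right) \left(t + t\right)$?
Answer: $-537821$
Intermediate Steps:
$S{\left(t \right)} = - 4 t \left(67 + t\right)$ ($S{\left(t \right)} = - 2 \left(t + 67\right) \left(t + t\right) = - 2 \left(67 + t\right) 2 t = - 2 \cdot 2 t \left(67 + t\right) = - 4 t \left(67 + t\right)$)
$f = -392656$ ($f = \left(-4\right) \left(-44\right) \left(67 - 44\right) \left(-97\right) = \left(-4\right) \left(-44\right) 23 \left(-97\right) = 4048 \left(-97\right) = -392656$)
$-145165 + f = -145165 - 392656 = -537821$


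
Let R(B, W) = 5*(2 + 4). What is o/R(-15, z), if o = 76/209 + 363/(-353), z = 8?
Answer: -2581/116490 ≈ -0.022156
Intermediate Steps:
o = -2581/3883 (o = 76*(1/209) + 363*(-1/353) = 4/11 - 363/353 = -2581/3883 ≈ -0.66469)
R(B, W) = 30 (R(B, W) = 5*6 = 30)
o/R(-15, z) = -2581/3883/30 = -2581/3883*1/30 = -2581/116490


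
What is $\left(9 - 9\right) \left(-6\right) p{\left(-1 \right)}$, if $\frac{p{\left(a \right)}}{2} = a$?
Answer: $0$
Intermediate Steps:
$p{\left(a \right)} = 2 a$
$\left(9 - 9\right) \left(-6\right) p{\left(-1 \right)} = \left(9 - 9\right) \left(-6\right) 2 \left(-1\right) = 0 \left(-6\right) \left(-2\right) = 0 \left(-2\right) = 0$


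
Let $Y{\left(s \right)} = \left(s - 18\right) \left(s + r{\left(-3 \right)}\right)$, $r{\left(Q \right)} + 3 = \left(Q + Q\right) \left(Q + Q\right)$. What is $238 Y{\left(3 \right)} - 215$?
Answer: $-128735$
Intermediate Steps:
$r{\left(Q \right)} = -3 + 4 Q^{2}$ ($r{\left(Q \right)} = -3 + \left(Q + Q\right) \left(Q + Q\right) = -3 + 2 Q 2 Q = -3 + 4 Q^{2}$)
$Y{\left(s \right)} = \left(-18 + s\right) \left(33 + s\right)$ ($Y{\left(s \right)} = \left(s - 18\right) \left(s - \left(3 - 4 \left(-3\right)^{2}\right)\right) = \left(-18 + s\right) \left(s + \left(-3 + 4 \cdot 9\right)\right) = \left(-18 + s\right) \left(s + \left(-3 + 36\right)\right) = \left(-18 + s\right) \left(s + 33\right) = \left(-18 + s\right) \left(33 + s\right)$)
$238 Y{\left(3 \right)} - 215 = 238 \left(-594 + 3^{2} + 15 \cdot 3\right) - 215 = 238 \left(-594 + 9 + 45\right) - 215 = 238 \left(-540\right) - 215 = -128520 - 215 = -128735$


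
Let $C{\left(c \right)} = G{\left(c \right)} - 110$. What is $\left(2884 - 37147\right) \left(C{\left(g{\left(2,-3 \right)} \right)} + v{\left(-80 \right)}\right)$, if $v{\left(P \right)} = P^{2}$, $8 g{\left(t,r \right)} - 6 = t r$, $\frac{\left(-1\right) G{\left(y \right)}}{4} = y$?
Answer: $-215514270$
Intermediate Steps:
$G{\left(y \right)} = - 4 y$
$g{\left(t,r \right)} = \frac{3}{4} + \frac{r t}{8}$ ($g{\left(t,r \right)} = \frac{3}{4} + \frac{t r}{8} = \frac{3}{4} + \frac{r t}{8}$)
$C{\left(c \right)} = -110 - 4 c$ ($C{\left(c \right)} = - 4 c - 110 = -110 - 4 c$)
$\left(2884 - 37147\right) \left(C{\left(g{\left(2,-3 \right)} \right)} + v{\left(-80 \right)}\right) = \left(2884 - 37147\right) \left(\left(-110 - 4 \left(\frac{3}{4} + \frac{1}{8} \left(-3\right) 2\right)\right) + \left(-80\right)^{2}\right) = - 34263 \left(\left(-110 - 4 \left(\frac{3}{4} - \frac{3}{4}\right)\right) + 6400\right) = - 34263 \left(\left(-110 - 0\right) + 6400\right) = - 34263 \left(\left(-110 + 0\right) + 6400\right) = - 34263 \left(-110 + 6400\right) = \left(-34263\right) 6290 = -215514270$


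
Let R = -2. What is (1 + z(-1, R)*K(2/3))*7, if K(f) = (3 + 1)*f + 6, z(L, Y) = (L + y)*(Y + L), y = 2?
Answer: -175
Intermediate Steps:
z(L, Y) = (2 + L)*(L + Y) (z(L, Y) = (L + 2)*(Y + L) = (2 + L)*(L + Y))
K(f) = 6 + 4*f (K(f) = 4*f + 6 = 6 + 4*f)
(1 + z(-1, R)*K(2/3))*7 = (1 + ((-1)**2 + 2*(-1) + 2*(-2) - 1*(-2))*(6 + 4*(2/3)))*7 = (1 + (1 - 2 - 4 + 2)*(6 + 4*(2*(1/3))))*7 = (1 - 3*(6 + 4*(2/3)))*7 = (1 - 3*(6 + 8/3))*7 = (1 - 3*26/3)*7 = (1 - 26)*7 = -25*7 = -175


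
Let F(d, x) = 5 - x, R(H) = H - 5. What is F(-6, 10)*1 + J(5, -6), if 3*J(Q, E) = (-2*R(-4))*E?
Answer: -41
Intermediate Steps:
R(H) = -5 + H
J(Q, E) = 6*E (J(Q, E) = ((-2*(-5 - 4))*E)/3 = ((-2*(-9))*E)/3 = (18*E)/3 = 6*E)
F(-6, 10)*1 + J(5, -6) = (5 - 1*10)*1 + 6*(-6) = (5 - 10)*1 - 36 = -5*1 - 36 = -5 - 36 = -41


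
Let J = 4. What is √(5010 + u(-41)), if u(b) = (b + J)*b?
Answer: √6527 ≈ 80.790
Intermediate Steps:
u(b) = b*(4 + b) (u(b) = (b + 4)*b = (4 + b)*b = b*(4 + b))
√(5010 + u(-41)) = √(5010 - 41*(4 - 41)) = √(5010 - 41*(-37)) = √(5010 + 1517) = √6527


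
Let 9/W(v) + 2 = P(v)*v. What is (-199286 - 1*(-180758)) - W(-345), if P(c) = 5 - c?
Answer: -2237293047/120752 ≈ -18528.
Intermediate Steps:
W(v) = 9/(-2 + v*(5 - v)) (W(v) = 9/(-2 + (5 - v)*v) = 9/(-2 + v*(5 - v)))
(-199286 - 1*(-180758)) - W(-345) = (-199286 - 1*(-180758)) - (-9)/(2 - 345*(-5 - 345)) = (-199286 + 180758) - (-9)/(2 - 345*(-350)) = -18528 - (-9)/(2 + 120750) = -18528 - (-9)/120752 = -18528 - 1*(-9/120752) = -18528 + 9/120752 = -2237293047/120752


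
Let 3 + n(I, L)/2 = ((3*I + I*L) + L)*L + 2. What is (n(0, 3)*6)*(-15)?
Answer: -1440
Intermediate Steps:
n(I, L) = -2 + 2*L*(L + 3*I + I*L) (n(I, L) = -6 + 2*(((3*I + I*L) + L)*L + 2) = -6 + 2*((L + 3*I + I*L)*L + 2) = -6 + 2*(L*(L + 3*I + I*L) + 2) = -6 + 2*(2 + L*(L + 3*I + I*L)) = -6 + (4 + 2*L*(L + 3*I + I*L)) = -2 + 2*L*(L + 3*I + I*L))
(n(0, 3)*6)*(-15) = ((-2 + 2*3² + 2*0*3² + 6*0*3)*6)*(-15) = ((-2 + 2*9 + 2*0*9 + 0)*6)*(-15) = ((-2 + 18 + 0 + 0)*6)*(-15) = (16*6)*(-15) = 96*(-15) = -1440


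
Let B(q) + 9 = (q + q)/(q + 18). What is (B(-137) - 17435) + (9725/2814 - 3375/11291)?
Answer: -1345604760937/77162694 ≈ -17439.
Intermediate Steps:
B(q) = -9 + 2*q/(18 + q) (B(q) = -9 + (q + q)/(q + 18) = -9 + (2*q)/(18 + q) = -9 + 2*q/(18 + q))
(B(-137) - 17435) + (9725/2814 - 3375/11291) = ((-162 - 7*(-137))/(18 - 137) - 17435) + (9725/2814 - 3375/11291) = ((-162 + 959)/(-119) - 17435) + (9725*(1/2814) - 3375*1/11291) = (-1/119*797 - 17435) + (9725/2814 - 3375/11291) = (-797/119 - 17435) + 14329675/4538982 = -2075562/119 + 14329675/4538982 = -1345604760937/77162694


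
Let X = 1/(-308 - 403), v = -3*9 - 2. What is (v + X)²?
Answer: 425184400/505521 ≈ 841.08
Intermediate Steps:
v = -29 (v = -27 - 2 = -29)
X = -1/711 (X = 1/(-711) = -1/711 ≈ -0.0014065)
(v + X)² = (-29 - 1/711)² = (-20620/711)² = 425184400/505521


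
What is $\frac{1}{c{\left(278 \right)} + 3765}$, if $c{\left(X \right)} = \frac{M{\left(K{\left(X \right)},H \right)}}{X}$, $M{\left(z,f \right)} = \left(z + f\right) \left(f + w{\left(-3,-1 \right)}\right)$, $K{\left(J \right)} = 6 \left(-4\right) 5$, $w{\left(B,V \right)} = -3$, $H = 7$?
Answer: $\frac{139}{523109} \approx 0.00026572$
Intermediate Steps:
$K{\left(J \right)} = -120$ ($K{\left(J \right)} = \left(-24\right) 5 = -120$)
$M{\left(z,f \right)} = \left(-3 + f\right) \left(f + z\right)$ ($M{\left(z,f \right)} = \left(z + f\right) \left(f - 3\right) = \left(f + z\right) \left(-3 + f\right) = \left(-3 + f\right) \left(f + z\right)$)
$c{\left(X \right)} = - \frac{452}{X}$ ($c{\left(X \right)} = \frac{7^{2} - 21 - -360 + 7 \left(-120\right)}{X} = \frac{49 - 21 + 360 - 840}{X} = - \frac{452}{X}$)
$\frac{1}{c{\left(278 \right)} + 3765} = \frac{1}{- \frac{452}{278} + 3765} = \frac{1}{\left(-452\right) \frac{1}{278} + 3765} = \frac{1}{- \frac{226}{139} + 3765} = \frac{1}{\frac{523109}{139}} = \frac{139}{523109}$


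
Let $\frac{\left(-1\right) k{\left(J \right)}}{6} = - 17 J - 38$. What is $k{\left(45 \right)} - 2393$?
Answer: $2425$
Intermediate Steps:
$k{\left(J \right)} = 228 + 102 J$ ($k{\left(J \right)} = - 6 \left(- 17 J - 38\right) = - 6 \left(-38 - 17 J\right) = 228 + 102 J$)
$k{\left(45 \right)} - 2393 = \left(228 + 102 \cdot 45\right) - 2393 = \left(228 + 4590\right) - 2393 = 4818 - 2393 = 2425$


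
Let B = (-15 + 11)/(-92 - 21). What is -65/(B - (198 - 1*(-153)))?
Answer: 7345/39659 ≈ 0.18520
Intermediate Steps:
B = 4/113 (B = -4/(-113) = -4*(-1/113) = 4/113 ≈ 0.035398)
-65/(B - (198 - 1*(-153))) = -65/(4/113 - (198 - 1*(-153))) = -65/(4/113 - (198 + 153)) = -65/(4/113 - 1*351) = -65/(4/113 - 351) = -65/(-39659/113) = -65*(-113/39659) = 7345/39659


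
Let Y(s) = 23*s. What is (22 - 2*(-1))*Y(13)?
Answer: 7176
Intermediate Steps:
(22 - 2*(-1))*Y(13) = (22 - 2*(-1))*(23*13) = (22 + 2)*299 = 24*299 = 7176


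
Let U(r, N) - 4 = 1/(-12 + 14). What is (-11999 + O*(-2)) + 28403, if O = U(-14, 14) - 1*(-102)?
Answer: 16191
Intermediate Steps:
U(r, N) = 9/2 (U(r, N) = 4 + 1/(-12 + 14) = 4 + 1/2 = 4 + ½ = 9/2)
O = 213/2 (O = 9/2 - 1*(-102) = 9/2 + 102 = 213/2 ≈ 106.50)
(-11999 + O*(-2)) + 28403 = (-11999 + (213/2)*(-2)) + 28403 = (-11999 - 213) + 28403 = -12212 + 28403 = 16191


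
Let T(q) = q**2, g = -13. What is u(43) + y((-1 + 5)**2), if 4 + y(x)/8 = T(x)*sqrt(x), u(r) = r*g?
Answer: 7601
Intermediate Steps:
u(r) = -13*r (u(r) = r*(-13) = -13*r)
y(x) = -32 + 8*x**(5/2) (y(x) = -32 + 8*(x**2*sqrt(x)) = -32 + 8*x**(5/2))
u(43) + y((-1 + 5)**2) = -13*43 + (-32 + 8*((-1 + 5)**2)**(5/2)) = -559 + (-32 + 8*(4**2)**(5/2)) = -559 + (-32 + 8*16**(5/2)) = -559 + (-32 + 8*1024) = -559 + (-32 + 8192) = -559 + 8160 = 7601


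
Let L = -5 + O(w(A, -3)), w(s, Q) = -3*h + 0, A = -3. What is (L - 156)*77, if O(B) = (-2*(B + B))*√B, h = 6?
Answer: -12397 + 16632*I*√2 ≈ -12397.0 + 23521.0*I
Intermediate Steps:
w(s, Q) = -18 (w(s, Q) = -3*6 + 0 = -18 + 0 = -18)
O(B) = -4*B^(3/2) (O(B) = (-4*B)*√B = -4*B^(3/2))
L = -5 + 216*I*√2 (L = -5 - (-216)*I*√2 = -5 + 216*I*√2 ≈ -5.0 + 305.47*I)
(L - 156)*77 = ((-5 + 216*I*√2) - 156)*77 = (-161 + 216*I*√2)*77 = -12397 + 16632*I*√2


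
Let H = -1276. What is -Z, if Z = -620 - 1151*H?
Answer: -1468056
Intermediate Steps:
Z = 1468056 (Z = -620 - 1151*(-1276) = -620 + 1468676 = 1468056)
-Z = -1*1468056 = -1468056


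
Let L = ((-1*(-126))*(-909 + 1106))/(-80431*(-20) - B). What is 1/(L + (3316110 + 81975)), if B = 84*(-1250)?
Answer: 856810/2911513221261 ≈ 2.9428e-7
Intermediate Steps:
B = -105000
L = 12411/856810 (L = ((-1*(-126))*(-909 + 1106))/(-80431*(-20) - 1*(-105000)) = (126*197)/(1608620 + 105000) = 24822/1713620 = 24822*(1/1713620) = 12411/856810 ≈ 0.014485)
1/(L + (3316110 + 81975)) = 1/(12411/856810 + (3316110 + 81975)) = 1/(12411/856810 + 3398085) = 1/(2911513221261/856810) = 856810/2911513221261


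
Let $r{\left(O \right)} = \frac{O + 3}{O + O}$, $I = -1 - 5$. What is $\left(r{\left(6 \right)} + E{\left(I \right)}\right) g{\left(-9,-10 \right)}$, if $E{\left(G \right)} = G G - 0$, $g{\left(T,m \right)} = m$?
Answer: $- \frac{735}{2} \approx -367.5$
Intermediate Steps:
$I = -6$ ($I = -1 - 5 = -6$)
$r{\left(O \right)} = \frac{3 + O}{2 O}$
$E{\left(G \right)} = G^{2}$ ($E{\left(G \right)} = G^{2} + 0 = G^{2}$)
$\left(r{\left(6 \right)} + E{\left(I \right)}\right) g{\left(-9,-10 \right)} = \left(\frac{3 + 6}{2 \cdot 6} + \left(-6\right)^{2}\right) \left(-10\right) = \left(\frac{1}{2} \cdot \frac{1}{6} \cdot 9 + 36\right) \left(-10\right) = \left(\frac{3}{4} + 36\right) \left(-10\right) = \frac{147}{4} \left(-10\right) = - \frac{735}{2}$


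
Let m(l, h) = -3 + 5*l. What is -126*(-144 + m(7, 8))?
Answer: 14112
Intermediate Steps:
-126*(-144 + m(7, 8)) = -126*(-144 + (-3 + 5*7)) = -126*(-144 + (-3 + 35)) = -126*(-144 + 32) = -126*(-112) = 14112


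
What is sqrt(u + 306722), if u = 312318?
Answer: 4*sqrt(38690) ≈ 786.79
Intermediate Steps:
sqrt(u + 306722) = sqrt(312318 + 306722) = sqrt(619040) = 4*sqrt(38690)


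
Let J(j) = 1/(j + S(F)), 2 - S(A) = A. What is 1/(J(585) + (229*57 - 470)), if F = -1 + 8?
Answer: 580/7298141 ≈ 7.9472e-5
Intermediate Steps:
F = 7
S(A) = 2 - A
J(j) = 1/(-5 + j) (J(j) = 1/(j + (2 - 1*7)) = 1/(j + (2 - 7)) = 1/(j - 5) = 1/(-5 + j))
1/(J(585) + (229*57 - 470)) = 1/(1/(-5 + 585) + (229*57 - 470)) = 1/(1/580 + (13053 - 470)) = 1/(1/580 + 12583) = 1/(7298141/580) = 580/7298141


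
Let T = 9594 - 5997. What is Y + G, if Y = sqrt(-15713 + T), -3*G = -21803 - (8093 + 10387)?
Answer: 40283/3 + 2*I*sqrt(3029) ≈ 13428.0 + 110.07*I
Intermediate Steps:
G = 40283/3 (G = -(-21803 - (8093 + 10387))/3 = -(-21803 - 1*18480)/3 = -(-21803 - 18480)/3 = -1/3*(-40283) = 40283/3 ≈ 13428.)
T = 3597
Y = 2*I*sqrt(3029) (Y = sqrt(-15713 + 3597) = sqrt(-12116) = 2*I*sqrt(3029) ≈ 110.07*I)
Y + G = 2*I*sqrt(3029) + 40283/3 = 40283/3 + 2*I*sqrt(3029)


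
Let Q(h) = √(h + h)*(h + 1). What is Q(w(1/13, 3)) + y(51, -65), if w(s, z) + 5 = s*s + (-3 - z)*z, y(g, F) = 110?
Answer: 110 - 7434*I*√1943/2197 ≈ 110.0 - 149.15*I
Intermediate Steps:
w(s, z) = -5 + s² + z*(-3 - z) (w(s, z) = -5 + (s*s + (-3 - z)*z) = -5 + (s² + z*(-3 - z)) = -5 + s² + z*(-3 - z))
Q(h) = √2*√h*(1 + h) (Q(h) = √(2*h)*(1 + h) = (√2*√h)*(1 + h) = √2*√h*(1 + h))
Q(w(1/13, 3)) + y(51, -65) = √2*√(-5 + (1/13)² - 1*3² - 3*3)*(1 + (-5 + (1/13)² - 1*3² - 3*3)) + 110 = √2*√(-5 + (1/13)² - 1*9 - 9)*(1 + (-5 + (1/13)² - 1*9 - 9)) + 110 = √2*√(-5 + 1/169 - 9 - 9)*(1 + (-5 + 1/169 - 9 - 9)) + 110 = √2*√(-3886/169)*(1 - 3886/169) + 110 = √2*(I*√3886/13)*(-3717/169) + 110 = -7434*I*√1943/2197 + 110 = 110 - 7434*I*√1943/2197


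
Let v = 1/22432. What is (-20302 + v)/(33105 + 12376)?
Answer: -455414463/1020229792 ≈ -0.44638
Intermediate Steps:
v = 1/22432 ≈ 4.4579e-5
(-20302 + v)/(33105 + 12376) = (-20302 + 1/22432)/(33105 + 12376) = -455414463/22432/45481 = -455414463/22432*1/45481 = -455414463/1020229792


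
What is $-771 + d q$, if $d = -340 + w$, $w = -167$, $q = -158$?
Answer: $79335$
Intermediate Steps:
$d = -507$ ($d = -340 - 167 = -507$)
$-771 + d q = -771 - -80106 = -771 + 80106 = 79335$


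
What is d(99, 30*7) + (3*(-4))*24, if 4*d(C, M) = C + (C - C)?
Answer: -1053/4 ≈ -263.25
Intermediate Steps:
d(C, M) = C/4 (d(C, M) = (C + (C - C))/4 = (C + 0)/4 = C/4)
d(99, 30*7) + (3*(-4))*24 = (¼)*99 + (3*(-4))*24 = 99/4 - 12*24 = 99/4 - 288 = -1053/4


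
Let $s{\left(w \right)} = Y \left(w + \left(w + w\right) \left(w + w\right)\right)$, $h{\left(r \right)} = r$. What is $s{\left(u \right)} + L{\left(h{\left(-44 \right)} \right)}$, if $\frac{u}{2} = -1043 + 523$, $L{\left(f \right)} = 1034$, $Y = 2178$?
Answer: $9420635114$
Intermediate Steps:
$u = -1040$ ($u = 2 \left(-1043 + 523\right) = 2 \left(-520\right) = -1040$)
$s{\left(w \right)} = 2178 w + 8712 w^{2}$ ($s{\left(w \right)} = 2178 \left(w + \left(w + w\right) \left(w + w\right)\right) = 2178 \left(w + 2 w 2 w\right) = 2178 \left(w + 4 w^{2}\right) = 2178 w + 8712 w^{2}$)
$s{\left(u \right)} + L{\left(h{\left(-44 \right)} \right)} = 2178 \left(-1040\right) \left(1 + 4 \left(-1040\right)\right) + 1034 = 2178 \left(-1040\right) \left(1 - 4160\right) + 1034 = 2178 \left(-1040\right) \left(-4159\right) + 1034 = 9420634080 + 1034 = 9420635114$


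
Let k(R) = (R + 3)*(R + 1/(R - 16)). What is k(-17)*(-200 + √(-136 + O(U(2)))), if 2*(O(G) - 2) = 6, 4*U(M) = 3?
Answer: -1573600/33 + 7868*I*√131/33 ≈ -47685.0 + 2728.9*I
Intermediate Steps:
U(M) = ¾ (U(M) = (¼)*3 = ¾)
O(G) = 5 (O(G) = 2 + (½)*6 = 2 + 3 = 5)
k(R) = (3 + R)*(R + 1/(-16 + R))
k(-17)*(-200 + √(-136 + O(U(2)))) = ((3 + (-17)³ - 47*(-17) - 13*(-17)²)/(-16 - 17))*(-200 + √(-136 + 5)) = ((3 - 4913 + 799 - 13*289)/(-33))*(-200 + √(-131)) = (-(3 - 4913 + 799 - 3757)/33)*(-200 + I*√131) = (-1/33*(-7868))*(-200 + I*√131) = 7868*(-200 + I*√131)/33 = -1573600/33 + 7868*I*√131/33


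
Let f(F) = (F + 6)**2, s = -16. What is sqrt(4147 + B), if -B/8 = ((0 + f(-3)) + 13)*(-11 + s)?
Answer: sqrt(8899) ≈ 94.334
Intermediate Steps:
f(F) = (6 + F)**2
B = 4752 (B = -8*((0 + (6 - 3)**2) + 13)*(-11 - 16) = -8*((0 + 3**2) + 13)*(-27) = -8*((0 + 9) + 13)*(-27) = -8*(9 + 13)*(-27) = -176*(-27) = -8*(-594) = 4752)
sqrt(4147 + B) = sqrt(4147 + 4752) = sqrt(8899)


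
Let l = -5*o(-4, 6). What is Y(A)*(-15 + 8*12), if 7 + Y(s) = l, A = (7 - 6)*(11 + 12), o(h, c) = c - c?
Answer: -567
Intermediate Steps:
o(h, c) = 0
A = 23 (A = 1*23 = 23)
l = 0 (l = -5*0 = 0)
Y(s) = -7 (Y(s) = -7 + 0 = -7)
Y(A)*(-15 + 8*12) = -7*(-15 + 8*12) = -7*(-15 + 96) = -7*81 = -567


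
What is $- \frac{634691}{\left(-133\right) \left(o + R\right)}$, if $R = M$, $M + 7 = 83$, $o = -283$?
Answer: $- \frac{634691}{27531} \approx -23.054$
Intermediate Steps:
$M = 76$ ($M = -7 + 83 = 76$)
$R = 76$
$- \frac{634691}{\left(-133\right) \left(o + R\right)} = - \frac{634691}{\left(-133\right) \left(-283 + 76\right)} = - \frac{634691}{\left(-133\right) \left(-207\right)} = - \frac{634691}{27531}$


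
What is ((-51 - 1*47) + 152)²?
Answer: 2916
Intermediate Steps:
((-51 - 1*47) + 152)² = ((-51 - 47) + 152)² = (-98 + 152)² = 54² = 2916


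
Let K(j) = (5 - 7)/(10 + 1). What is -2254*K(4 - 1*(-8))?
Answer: 4508/11 ≈ 409.82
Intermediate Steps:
K(j) = -2/11
-2254*K(4 - 1*(-8)) = -2254*(-2/11) = 4508/11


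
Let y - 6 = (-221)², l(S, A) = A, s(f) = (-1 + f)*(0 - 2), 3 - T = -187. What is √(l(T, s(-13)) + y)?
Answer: 5*√1955 ≈ 221.08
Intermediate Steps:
T = 190 (T = 3 - 1*(-187) = 3 + 187 = 190)
s(f) = 2 - 2*f (s(f) = (-1 + f)*(-2) = 2 - 2*f)
y = 48847 (y = 6 + (-221)² = 6 + 48841 = 48847)
√(l(T, s(-13)) + y) = √((2 - 2*(-13)) + 48847) = √((2 + 26) + 48847) = √(28 + 48847) = √48875 = 5*√1955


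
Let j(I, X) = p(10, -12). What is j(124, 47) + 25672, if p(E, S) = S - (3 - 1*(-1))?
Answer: 25656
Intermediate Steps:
p(E, S) = -4 + S (p(E, S) = S - (3 + 1) = S - 1*4 = S - 4 = -4 + S)
j(I, X) = -16 (j(I, X) = -4 - 12 = -16)
j(124, 47) + 25672 = -16 + 25672 = 25656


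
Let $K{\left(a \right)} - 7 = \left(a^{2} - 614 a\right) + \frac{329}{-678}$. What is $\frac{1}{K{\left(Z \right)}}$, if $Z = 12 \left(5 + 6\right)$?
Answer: $- \frac{678}{43132655} \approx -1.5719 \cdot 10^{-5}$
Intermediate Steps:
$Z = 132$ ($Z = 12 \cdot 11 = 132$)
$K{\left(a \right)} = \frac{4417}{678} + a^{2} - 614 a$ ($K{\left(a \right)} = 7 + \left(\left(a^{2} - 614 a\right) + \frac{329}{-678}\right) = 7 + \left(\left(a^{2} - 614 a\right) + 329 \left(- \frac{1}{678}\right)\right) = 7 - \left(\frac{329}{678} - a^{2} + 614 a\right) = \frac{4417}{678} + a^{2} - 614 a$)
$\frac{1}{K{\left(Z \right)}} = \frac{1}{\frac{4417}{678} + 132^{2} - 81048} = \frac{1}{\frac{4417}{678} + 17424 - 81048} = \frac{1}{- \frac{43132655}{678}} = - \frac{678}{43132655}$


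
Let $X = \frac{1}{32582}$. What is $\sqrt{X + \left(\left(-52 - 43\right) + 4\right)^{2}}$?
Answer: $\frac{\sqrt{8790999694026}}{32582} \approx 91.0$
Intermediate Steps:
$X = \frac{1}{32582} \approx 3.0692 \cdot 10^{-5}$
$\sqrt{X + \left(\left(-52 - 43\right) + 4\right)^{2}} = \sqrt{\frac{1}{32582} + \left(\left(-52 - 43\right) + 4\right)^{2}} = \sqrt{\frac{1}{32582} + \left(-95 + 4\right)^{2}} = \sqrt{\frac{1}{32582} + \left(-91\right)^{2}} = \sqrt{\frac{1}{32582} + 8281} = \sqrt{\frac{269811543}{32582}} = \frac{\sqrt{8790999694026}}{32582}$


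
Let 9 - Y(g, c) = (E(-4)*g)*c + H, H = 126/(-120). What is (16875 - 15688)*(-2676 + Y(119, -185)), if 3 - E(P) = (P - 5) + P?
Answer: 8298887947/20 ≈ 4.1494e+8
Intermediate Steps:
H = -21/20 (H = 126*(-1/120) = -21/20 ≈ -1.0500)
E(P) = 8 - 2*P (E(P) = 3 - ((P - 5) + P) = 3 - ((-5 + P) + P) = 3 - (-5 + 2*P) = 3 + (5 - 2*P) = 8 - 2*P)
Y(g, c) = 201/20 - 16*c*g (Y(g, c) = 9 - (((8 - 2*(-4))*g)*c - 21/20) = 9 - (((8 + 8)*g)*c - 21/20) = 9 - ((16*g)*c - 21/20) = 9 - (16*c*g - 21/20) = 9 - (-21/20 + 16*c*g) = 9 + (21/20 - 16*c*g) = 201/20 - 16*c*g)
(16875 - 15688)*(-2676 + Y(119, -185)) = (16875 - 15688)*(-2676 + (201/20 - 16*(-185)*119)) = 1187*(-2676 + (201/20 + 352240)) = 1187*(-2676 + 7045001/20) = 1187*(6991481/20) = 8298887947/20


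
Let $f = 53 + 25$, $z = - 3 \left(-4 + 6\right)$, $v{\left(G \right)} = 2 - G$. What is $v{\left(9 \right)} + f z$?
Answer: $-475$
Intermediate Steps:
$z = -6$ ($z = \left(-3\right) 2 = -6$)
$f = 78$
$v{\left(9 \right)} + f z = \left(2 - 9\right) + 78 \left(-6\right) = \left(2 - 9\right) - 468 = -7 - 468 = -475$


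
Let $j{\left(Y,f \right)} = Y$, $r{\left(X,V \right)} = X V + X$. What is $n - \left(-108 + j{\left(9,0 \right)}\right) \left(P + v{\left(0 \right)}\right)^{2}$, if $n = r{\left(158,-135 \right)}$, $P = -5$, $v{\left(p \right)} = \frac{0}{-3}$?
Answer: $-18697$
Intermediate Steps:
$v{\left(p \right)} = 0$ ($v{\left(p \right)} = 0 \left(- \frac{1}{3}\right) = 0$)
$r{\left(X,V \right)} = X + V X$ ($r{\left(X,V \right)} = V X + X = X + V X$)
$n = -21172$ ($n = 158 \left(1 - 135\right) = 158 \left(-134\right) = -21172$)
$n - \left(-108 + j{\left(9,0 \right)}\right) \left(P + v{\left(0 \right)}\right)^{2} = -21172 - \left(-108 + 9\right) \left(-5 + 0\right)^{2} = -21172 - - 99 \left(-5\right)^{2} = -21172 - \left(-99\right) 25 = -21172 - -2475 = -21172 + 2475 = -18697$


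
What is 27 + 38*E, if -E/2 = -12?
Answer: 939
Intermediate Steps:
E = 24 (E = -2*(-12) = 24)
27 + 38*E = 27 + 38*24 = 27 + 912 = 939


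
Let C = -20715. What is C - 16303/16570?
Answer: -343263853/16570 ≈ -20716.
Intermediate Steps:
C - 16303/16570 = -20715 - 16303/16570 = -343263853/16570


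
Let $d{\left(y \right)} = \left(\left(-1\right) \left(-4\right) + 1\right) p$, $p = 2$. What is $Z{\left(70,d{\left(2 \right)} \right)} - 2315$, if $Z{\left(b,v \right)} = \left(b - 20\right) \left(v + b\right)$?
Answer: $1685$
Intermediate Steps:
$d{\left(y \right)} = 10$ ($d{\left(y \right)} = \left(\left(-1\right) \left(-4\right) + 1\right) 2 = \left(4 + 1\right) 2 = 5 \cdot 2 = 10$)
$Z{\left(b,v \right)} = \left(-20 + b\right) \left(b + v\right)$
$Z{\left(70,d{\left(2 \right)} \right)} - 2315 = \left(70^{2} - 1400 - 200 + 70 \cdot 10\right) - 2315 = \left(4900 - 1400 - 200 + 700\right) - 2315 = 4000 - 2315 = 1685$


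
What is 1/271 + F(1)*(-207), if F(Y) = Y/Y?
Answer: -56096/271 ≈ -207.00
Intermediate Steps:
F(Y) = 1
1/271 + F(1)*(-207) = 1/271 + 1*(-207) = 1/271 - 207 = -56096/271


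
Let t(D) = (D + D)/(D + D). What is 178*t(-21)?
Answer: 178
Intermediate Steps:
t(D) = 1 (t(D) = (2*D)/((2*D)) = (2*D)*(1/(2*D)) = 1)
178*t(-21) = 178*1 = 178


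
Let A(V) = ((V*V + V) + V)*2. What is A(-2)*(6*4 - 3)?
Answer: 0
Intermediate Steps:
A(V) = 2*V² + 4*V (A(V) = ((V² + V) + V)*2 = ((V + V²) + V)*2 = (V² + 2*V)*2 = 2*V² + 4*V)
A(-2)*(6*4 - 3) = (2*(-2)*(2 - 2))*(6*4 - 3) = (2*(-2)*0)*(24 - 3) = 0*21 = 0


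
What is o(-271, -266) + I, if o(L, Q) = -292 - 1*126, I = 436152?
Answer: 435734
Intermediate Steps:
o(L, Q) = -418 (o(L, Q) = -292 - 126 = -418)
o(-271, -266) + I = -418 + 436152 = 435734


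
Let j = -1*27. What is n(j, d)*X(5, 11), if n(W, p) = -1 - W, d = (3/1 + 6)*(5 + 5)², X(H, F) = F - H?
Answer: 156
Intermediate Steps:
j = -27
d = 900 (d = (3*1 + 6)*10² = (3 + 6)*100 = 9*100 = 900)
n(j, d)*X(5, 11) = (-1 - 1*(-27))*(11 - 1*5) = (-1 + 27)*(11 - 5) = 26*6 = 156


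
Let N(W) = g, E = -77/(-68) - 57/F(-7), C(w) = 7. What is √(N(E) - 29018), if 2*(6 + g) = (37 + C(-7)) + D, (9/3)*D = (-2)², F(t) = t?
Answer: 2*I*√65253/3 ≈ 170.3*I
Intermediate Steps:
D = 4/3 (D = (⅓)*(-2)² = (⅓)*4 = 4/3 ≈ 1.3333)
E = 4415/476 (E = -77/(-68) - 57/(-7) = -77*(-1/68) - 57*(-⅐) = 77/68 + 57/7 = 4415/476 ≈ 9.2752)
g = 50/3 (g = -6 + ((37 + 7) + 4/3)/2 = -6 + (44 + 4/3)/2 = -6 + (½)*(136/3) = -6 + 68/3 = 50/3 ≈ 16.667)
N(W) = 50/3
√(N(E) - 29018) = √(50/3 - 29018) = √(-87004/3) = 2*I*√65253/3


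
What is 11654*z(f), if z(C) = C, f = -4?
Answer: -46616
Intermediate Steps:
11654*z(f) = 11654*(-4) = -46616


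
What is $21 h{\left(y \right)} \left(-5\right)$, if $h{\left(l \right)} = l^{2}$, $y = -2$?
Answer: $-420$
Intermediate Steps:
$21 h{\left(y \right)} \left(-5\right) = 21 \left(-2\right)^{2} \left(-5\right) = 21 \cdot 4 \left(-5\right) = 84 \left(-5\right) = -420$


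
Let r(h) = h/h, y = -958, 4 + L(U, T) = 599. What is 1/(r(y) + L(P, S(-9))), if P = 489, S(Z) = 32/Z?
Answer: 1/596 ≈ 0.0016779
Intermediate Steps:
L(U, T) = 595 (L(U, T) = -4 + 599 = 595)
r(h) = 1
1/(r(y) + L(P, S(-9))) = 1/(1 + 595) = 1/596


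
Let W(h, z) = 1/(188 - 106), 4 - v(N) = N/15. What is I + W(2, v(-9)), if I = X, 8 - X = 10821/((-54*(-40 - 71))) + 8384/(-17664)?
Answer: 25177519/3768228 ≈ 6.6815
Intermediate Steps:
v(N) = 4 - N/15
W(h, z) = 1/82
X = 612965/91908 (X = 8 - (10821/((-54*(-40 - 71))) + 8384/(-17664)) = 8 - (10821/((-54*(-111))) + 8384*(-1/17664)) = 8 - (10821/5994 - 131/276) = 8 - (10821*(1/5994) - 131/276) = 8 - (3607/1998 - 131/276) = 8 - 1*122299/91908 = 8 - 122299/91908 = 612965/91908 ≈ 6.6693)
I = 612965/91908 ≈ 6.6693
I + W(2, v(-9)) = 612965/91908 + 1/82 = 25177519/3768228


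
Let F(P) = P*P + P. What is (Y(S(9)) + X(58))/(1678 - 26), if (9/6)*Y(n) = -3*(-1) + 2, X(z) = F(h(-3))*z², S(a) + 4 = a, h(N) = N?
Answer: 30281/2478 ≈ 12.220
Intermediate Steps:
S(a) = -4 + a
F(P) = P + P² (F(P) = P² + P = P + P²)
X(z) = 6*z² (X(z) = (-3*(1 - 3))*z² = (-3*(-2))*z² = 6*z²)
Y(n) = 10/3 (Y(n) = 2*(-3*(-1) + 2)/3 = 2*(3 + 2)/3 = (⅔)*5 = 10/3)
(Y(S(9)) + X(58))/(1678 - 26) = (10/3 + 6*58²)/(1678 - 26) = (10/3 + 6*3364)/1652 = (10/3 + 20184)*(1/1652) = (60562/3)*(1/1652) = 30281/2478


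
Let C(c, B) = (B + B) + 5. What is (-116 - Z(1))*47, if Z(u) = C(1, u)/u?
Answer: -5781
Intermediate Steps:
C(c, B) = 5 + 2*B (C(c, B) = 2*B + 5 = 5 + 2*B)
Z(u) = (5 + 2*u)/u
(-116 - Z(1))*47 = (-116 - (2 + 5/1))*47 = (-116 - (2 + 5*1))*47 = (-116 - (2 + 5))*47 = (-116 - 1*7)*47 = (-116 - 7)*47 = -123*47 = -5781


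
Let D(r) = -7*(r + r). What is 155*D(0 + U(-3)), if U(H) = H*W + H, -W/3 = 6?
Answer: -110670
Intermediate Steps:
W = -18 (W = -3*6 = -18)
U(H) = -17*H (U(H) = H*(-18) + H = -18*H + H = -17*H)
D(r) = -14*r
155*D(0 + U(-3)) = 155*(-14*(0 - 17*(-3))) = 155*(-14*(0 + 51)) = 155*(-14*51) = 155*(-714) = -110670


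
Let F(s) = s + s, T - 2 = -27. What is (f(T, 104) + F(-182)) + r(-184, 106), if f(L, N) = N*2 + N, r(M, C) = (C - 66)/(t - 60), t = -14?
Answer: -1944/37 ≈ -52.541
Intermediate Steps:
T = -25 (T = 2 - 27 = -25)
r(M, C) = 33/37 - C/74 (r(M, C) = (C - 66)/(-14 - 60) = (-66 + C)/(-74) = (-66 + C)*(-1/74) = 33/37 - C/74)
f(L, N) = 3*N (f(L, N) = 2*N + N = 3*N)
F(s) = 2*s
(f(T, 104) + F(-182)) + r(-184, 106) = (3*104 + 2*(-182)) + (33/37 - 1/74*106) = (312 - 364) + (33/37 - 53/37) = -52 - 20/37 = -1944/37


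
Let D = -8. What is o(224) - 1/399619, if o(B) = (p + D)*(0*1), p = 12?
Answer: -1/399619 ≈ -2.5024e-6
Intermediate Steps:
o(B) = 0 (o(B) = (12 - 8)*(0*1) = 4*0 = 0)
o(224) - 1/399619 = 0 - 1/399619 = -1/399619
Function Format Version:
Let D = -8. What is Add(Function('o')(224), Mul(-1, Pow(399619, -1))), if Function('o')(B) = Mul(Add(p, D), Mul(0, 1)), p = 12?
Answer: Rational(-1, 399619) ≈ -2.5024e-6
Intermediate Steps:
Function('o')(B) = 0 (Function('o')(B) = Mul(Add(12, -8), Mul(0, 1)) = Mul(4, 0) = 0)
Add(Function('o')(224), Mul(-1, Pow(399619, -1))) = Add(0, Mul(-1, Pow(399619, -1))) = Add(0, Mul(-1, Rational(1, 399619))) = Add(0, Rational(-1, 399619)) = Rational(-1, 399619)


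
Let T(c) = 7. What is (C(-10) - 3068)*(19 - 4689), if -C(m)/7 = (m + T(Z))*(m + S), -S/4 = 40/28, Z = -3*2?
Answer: 15868660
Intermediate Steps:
Z = -6
S = -40/7 (S = -160/28 = -4*10/7 = -40/7 ≈ -5.7143)
C(m) = -7*(7 + m)*(-40/7 + m) (C(m) = -7*(m + 7)*(m - 40/7) = -7*(7 + m)*(-40/7 + m))
(C(-10) - 3068)*(19 - 4689) = ((280 - 9*(-10) - 7*(-10)**2) - 3068)*(19 - 4689) = ((280 + 90 - 7*100) - 3068)*(-4670) = ((280 + 90 - 700) - 3068)*(-4670) = (-330 - 3068)*(-4670) = -3398*(-4670) = 15868660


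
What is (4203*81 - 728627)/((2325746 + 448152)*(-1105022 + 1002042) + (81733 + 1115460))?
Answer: 388184/285654818847 ≈ 1.3589e-6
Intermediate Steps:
(4203*81 - 728627)/((2325746 + 448152)*(-1105022 + 1002042) + (81733 + 1115460)) = (340443 - 728627)/(2773898*(-102980) + 1197193) = -388184/(-285656016040 + 1197193) = -388184/(-285654818847) = -388184*(-1/285654818847) = 388184/285654818847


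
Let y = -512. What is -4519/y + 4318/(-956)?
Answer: 527337/122368 ≈ 4.3094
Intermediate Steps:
-4519/y + 4318/(-956) = -4519/(-512) + 4318/(-956) = -4519*(-1/512) + 4318*(-1/956) = 4519/512 - 2159/478 = 527337/122368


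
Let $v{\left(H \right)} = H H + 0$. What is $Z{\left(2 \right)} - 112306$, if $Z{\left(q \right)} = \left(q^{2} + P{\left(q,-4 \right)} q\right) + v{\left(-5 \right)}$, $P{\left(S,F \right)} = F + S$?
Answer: $-112281$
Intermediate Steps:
$v{\left(H \right)} = H^{2}$ ($v{\left(H \right)} = H^{2} + 0 = H^{2}$)
$Z{\left(q \right)} = 25 + q^{2} + q \left(-4 + q\right)$ ($Z{\left(q \right)} = \left(q^{2} + \left(-4 + q\right) q\right) + \left(-5\right)^{2} = \left(q^{2} + q \left(-4 + q\right)\right) + 25 = 25 + q^{2} + q \left(-4 + q\right)$)
$Z{\left(2 \right)} - 112306 = \left(25 + 2^{2} + 2 \left(-4 + 2\right)\right) - 112306 = \left(25 + 4 + 2 \left(-2\right)\right) - 112306 = \left(25 + 4 - 4\right) - 112306 = 25 - 112306 = -112281$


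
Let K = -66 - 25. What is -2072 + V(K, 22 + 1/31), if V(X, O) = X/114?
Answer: -236299/114 ≈ -2072.8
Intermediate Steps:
K = -91
V(X, O) = X/114 (V(X, O) = X*(1/114) = X/114)
-2072 + V(K, 22 + 1/31) = -2072 + (1/114)*(-91) = -2072 - 91/114 = -236299/114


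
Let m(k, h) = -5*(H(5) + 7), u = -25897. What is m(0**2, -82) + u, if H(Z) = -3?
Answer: -25917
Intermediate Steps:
m(k, h) = -20 (m(k, h) = -5*(-3 + 7) = -5*4 = -20)
m(0**2, -82) + u = -20 - 25897 = -25917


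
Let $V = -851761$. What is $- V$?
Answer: $851761$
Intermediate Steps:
$- V = \left(-1\right) \left(-851761\right) = 851761$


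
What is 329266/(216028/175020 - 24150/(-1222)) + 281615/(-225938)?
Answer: 994352912228665105/63414007389038 ≈ 15680.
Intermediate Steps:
329266/(216028/175020 - 24150/(-1222)) + 281615/(-225938) = 329266/(216028*(1/175020) - 24150*(-1/1222)) + 281615*(-1/225938) = 329266/(54007/43755 + 12075/611) - 281615/225938 = 329266/(561339902/26734305) - 281615/225938 = 329266*(26734305/561339902) - 281615/225938 = 4401348835065/280669951 - 281615/225938 = 994352912228665105/63414007389038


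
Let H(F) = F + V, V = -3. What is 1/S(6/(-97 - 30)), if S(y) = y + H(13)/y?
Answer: -381/80663 ≈ -0.0047234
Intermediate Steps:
H(F) = -3 + F (H(F) = F - 3 = -3 + F)
S(y) = y + 10/y (S(y) = y + (-3 + 13)/y = y + 10/y)
1/S(6/(-97 - 30)) = 1/(6/(-97 - 30) + 10/((6/(-97 - 30)))) = 1/(6/(-127) + 10/((6/(-127)))) = 1/(-1/127*6 + 10/((-1/127*6))) = 1/(-6/127 + 10/(-6/127)) = 1/(-6/127 + 10*(-127/6)) = 1/(-6/127 - 635/3) = 1/(-80663/381) = -381/80663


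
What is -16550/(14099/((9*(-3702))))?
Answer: 551412900/14099 ≈ 39110.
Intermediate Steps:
-16550/(14099/((9*(-3702)))) = -16550/(14099/(-33318)) = -16550/(14099*(-1/33318)) = -16550/(-14099/33318) = -16550*(-33318/14099) = 551412900/14099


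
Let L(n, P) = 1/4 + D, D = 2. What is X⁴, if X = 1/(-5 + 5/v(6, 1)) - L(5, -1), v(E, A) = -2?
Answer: 418161601/12960000 ≈ 32.266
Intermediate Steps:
L(n, P) = 9/4 (L(n, P) = 1/4 + 2 = ¼ + 2 = 9/4)
X = -143/60 (X = 1/(-5 + 5/(-2)) - 1*9/4 = 1/(-5 + 5*(-½)) - 9/4 = 1/(-5 - 5/2) - 9/4 = 1/(-15/2) - 9/4 = -2/15 - 9/4 = -143/60 ≈ -2.3833)
X⁴ = (-143/60)⁴ = 418161601/12960000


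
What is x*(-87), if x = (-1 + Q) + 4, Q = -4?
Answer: 87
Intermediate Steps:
x = -1 (x = (-1 - 4) + 4 = -5 + 4 = -1)
x*(-87) = -1*(-87) = 87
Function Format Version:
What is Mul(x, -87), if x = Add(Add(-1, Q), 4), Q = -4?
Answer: 87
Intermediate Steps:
x = -1 (x = Add(Add(-1, -4), 4) = Add(-5, 4) = -1)
Mul(x, -87) = Mul(-1, -87) = 87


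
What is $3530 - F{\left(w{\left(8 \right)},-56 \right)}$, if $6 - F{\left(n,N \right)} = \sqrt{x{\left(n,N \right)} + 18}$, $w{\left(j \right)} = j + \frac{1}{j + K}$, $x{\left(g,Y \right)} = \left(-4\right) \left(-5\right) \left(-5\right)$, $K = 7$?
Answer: $3524 + i \sqrt{82} \approx 3524.0 + 9.0554 i$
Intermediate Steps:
$x{\left(g,Y \right)} = -100$ ($x{\left(g,Y \right)} = 20 \left(-5\right) = -100$)
$w{\left(j \right)} = j + \frac{1}{7 + j}$ ($w{\left(j \right)} = j + \frac{1}{j + 7} = j + \frac{1}{7 + j}$)
$F{\left(n,N \right)} = 6 - i \sqrt{82}$ ($F{\left(n,N \right)} = 6 - \sqrt{-100 + 18} = 6 - \sqrt{-82} = 6 - i \sqrt{82}$)
$3530 - F{\left(w{\left(8 \right)},-56 \right)} = 3530 - \left(6 - i \sqrt{82}\right) = 3524 + i \sqrt{82}$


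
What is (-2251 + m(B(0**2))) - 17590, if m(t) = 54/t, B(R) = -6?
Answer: -19850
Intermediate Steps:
(-2251 + m(B(0**2))) - 17590 = (-2251 + 54/(-6)) - 17590 = (-2251 + 54*(-1/6)) - 17590 = (-2251 - 9) - 17590 = -2260 - 17590 = -19850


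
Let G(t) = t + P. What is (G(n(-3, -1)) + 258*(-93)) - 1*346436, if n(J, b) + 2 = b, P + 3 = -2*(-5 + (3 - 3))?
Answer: -370426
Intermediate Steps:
P = 7 (P = -3 - 2*(-5 + (3 - 3)) = -3 - 2*(-5 + 0) = -3 - 2*(-5) = -3 + 10 = 7)
n(J, b) = -2 + b
G(t) = 7 + t (G(t) = t + 7 = 7 + t)
(G(n(-3, -1)) + 258*(-93)) - 1*346436 = ((7 + (-2 - 1)) + 258*(-93)) - 1*346436 = ((7 - 3) - 23994) - 346436 = (4 - 23994) - 346436 = -23990 - 346436 = -370426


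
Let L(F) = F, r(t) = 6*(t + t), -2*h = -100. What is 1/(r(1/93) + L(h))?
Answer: 31/1554 ≈ 0.019949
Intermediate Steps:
h = 50 (h = -1/2*(-100) = 50)
r(t) = 12*t (r(t) = 6*(2*t) = 12*t)
1/(r(1/93) + L(h)) = 1/(12/93 + 50) = 1/(12*(1/93) + 50) = 1/(4/31 + 50) = 1/(1554/31) = 31/1554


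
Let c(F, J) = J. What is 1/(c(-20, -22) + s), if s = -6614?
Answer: -1/6636 ≈ -0.00015069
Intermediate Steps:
1/(c(-20, -22) + s) = 1/(-22 - 6614) = 1/(-6636) = -1/6636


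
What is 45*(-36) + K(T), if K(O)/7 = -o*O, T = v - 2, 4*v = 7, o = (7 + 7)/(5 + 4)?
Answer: -29111/18 ≈ -1617.3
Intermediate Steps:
o = 14/9 ≈ 1.5556
v = 7/4 (v = (¼)*7 = 7/4 ≈ 1.7500)
T = -¼ (T = 7/4 - 2 = -¼ ≈ -0.25000)
K(O) = -98*O/9 (K(O) = 7*(-14*O/9) = -98*O/9)
45*(-36) + K(T) = 45*(-36) - 98/9*(-¼) = -1620 + 49/18 = -29111/18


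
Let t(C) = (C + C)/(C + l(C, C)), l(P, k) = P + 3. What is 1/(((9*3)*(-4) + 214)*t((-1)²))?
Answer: 5/212 ≈ 0.023585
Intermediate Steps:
l(P, k) = 3 + P
t(C) = 2*C/(3 + 2*C) (t(C) = (C + C)/(C + (3 + C)) = (2*C)/(3 + 2*C) = 2*C/(3 + 2*C))
1/(((9*3)*(-4) + 214)*t((-1)²)) = 1/(((9*3)*(-4) + 214)*((2*(-1)²/(3 + 2*(-1)²)))) = 1/((27*(-4) + 214)*((2*1/(3 + 2*1)))) = 1/((-108 + 214)*((2*1/(3 + 2)))) = 1/(106*((2*1/5))) = 1/(106*((2*1*(⅕)))) = 1/(106*(⅖)) = (1/106)*(5/2) = 5/212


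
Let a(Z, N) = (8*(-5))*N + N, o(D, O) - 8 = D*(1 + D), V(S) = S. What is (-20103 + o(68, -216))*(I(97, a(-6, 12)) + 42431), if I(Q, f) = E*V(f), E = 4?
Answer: -624730277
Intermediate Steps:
o(D, O) = 8 + D*(1 + D)
a(Z, N) = -39*N (a(Z, N) = -40*N + N = -39*N)
I(Q, f) = 4*f
(-20103 + o(68, -216))*(I(97, a(-6, 12)) + 42431) = (-20103 + (8 + 68 + 68²))*(4*(-39*12) + 42431) = (-20103 + (8 + 68 + 4624))*(4*(-468) + 42431) = (-20103 + 4700)*(-1872 + 42431) = -15403*40559 = -624730277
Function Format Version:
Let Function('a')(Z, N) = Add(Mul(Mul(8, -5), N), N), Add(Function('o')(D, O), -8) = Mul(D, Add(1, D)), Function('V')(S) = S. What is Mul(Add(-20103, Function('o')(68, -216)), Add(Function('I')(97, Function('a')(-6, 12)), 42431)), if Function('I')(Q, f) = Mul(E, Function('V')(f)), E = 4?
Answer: -624730277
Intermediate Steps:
Function('o')(D, O) = Add(8, Mul(D, Add(1, D)))
Function('a')(Z, N) = Mul(-39, N) (Function('a')(Z, N) = Add(Mul(-40, N), N) = Mul(-39, N))
Function('I')(Q, f) = Mul(4, f)
Mul(Add(-20103, Function('o')(68, -216)), Add(Function('I')(97, Function('a')(-6, 12)), 42431)) = Mul(Add(-20103, Add(8, 68, Pow(68, 2))), Add(Mul(4, Mul(-39, 12)), 42431)) = Mul(Add(-20103, Add(8, 68, 4624)), Add(Mul(4, -468), 42431)) = Mul(Add(-20103, 4700), Add(-1872, 42431)) = Mul(-15403, 40559) = -624730277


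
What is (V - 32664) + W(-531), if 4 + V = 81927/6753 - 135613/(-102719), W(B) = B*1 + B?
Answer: -7795956001336/231220469 ≈ -33717.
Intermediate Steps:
W(B) = 2*B (W(B) = B + B = 2*B)
V = 2185536158/231220469 (V = -4 + (81927/6753 - 135613/(-102719)) = -4 + (81927*(1/6753) - 135613*(-1/102719)) = -4 + (27309/2251 + 135613/102719) = -4 + 3110418034/231220469 = 2185536158/231220469 ≈ 9.4522)
(V - 32664) + W(-531) = (2185536158/231220469 - 32664) + 2*(-531) = -7550399863258/231220469 - 1062 = -7795956001336/231220469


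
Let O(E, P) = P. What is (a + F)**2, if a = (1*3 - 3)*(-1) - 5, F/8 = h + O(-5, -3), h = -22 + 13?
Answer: 10201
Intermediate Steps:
h = -9
F = -96 (F = 8*(-9 - 3) = 8*(-12) = -96)
a = -5 (a = (3 - 3)*(-1) - 5 = 0*(-1) - 5 = 0 - 5 = -5)
(a + F)**2 = (-5 - 96)**2 = (-101)**2 = 10201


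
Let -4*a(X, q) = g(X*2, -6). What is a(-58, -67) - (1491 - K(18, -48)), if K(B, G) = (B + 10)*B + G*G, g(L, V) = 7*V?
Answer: 2655/2 ≈ 1327.5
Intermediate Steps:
K(B, G) = G² + B*(10 + B) (K(B, G) = (10 + B)*B + G² = B*(10 + B) + G² = G² + B*(10 + B))
a(X, q) = 21/2 (a(X, q) = -7*(-6)/4 = -¼*(-42) = 21/2)
a(-58, -67) - (1491 - K(18, -48)) = 21/2 - (1491 - (18² + (-48)² + 10*18)) = 21/2 - (1491 - (324 + 2304 + 180)) = 21/2 - (1491 - 1*2808) = 21/2 - (1491 - 2808) = 21/2 - 1*(-1317) = 21/2 + 1317 = 2655/2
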